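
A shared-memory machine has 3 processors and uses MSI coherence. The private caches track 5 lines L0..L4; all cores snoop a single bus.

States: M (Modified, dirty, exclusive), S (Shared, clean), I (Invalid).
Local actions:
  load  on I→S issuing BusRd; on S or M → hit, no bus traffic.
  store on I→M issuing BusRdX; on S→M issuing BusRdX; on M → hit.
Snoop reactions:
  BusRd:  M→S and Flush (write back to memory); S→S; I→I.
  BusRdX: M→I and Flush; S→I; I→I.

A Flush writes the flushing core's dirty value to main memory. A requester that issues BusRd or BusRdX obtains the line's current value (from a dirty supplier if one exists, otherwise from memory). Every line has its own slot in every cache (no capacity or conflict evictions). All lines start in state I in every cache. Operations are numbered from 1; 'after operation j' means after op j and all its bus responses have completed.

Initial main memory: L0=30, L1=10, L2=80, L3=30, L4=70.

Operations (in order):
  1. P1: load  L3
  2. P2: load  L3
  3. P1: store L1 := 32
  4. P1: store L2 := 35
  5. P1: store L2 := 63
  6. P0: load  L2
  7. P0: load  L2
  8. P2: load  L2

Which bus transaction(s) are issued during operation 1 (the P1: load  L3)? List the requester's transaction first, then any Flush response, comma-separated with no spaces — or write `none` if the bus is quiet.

step 1: P1: load  L3  ⟶  ISI  (L3)  txn=BusRd  M[L3]=30
step 2: P2: load  L3  ⟶  ISS  (L3)  txn=BusRd  M[L3]=30
step 3: P1: store L1 := 32  ⟶  IMI  (L1)  txn=BusRdX  M[L1]=10
step 4: P1: store L2 := 35  ⟶  IMI  (L2)  txn=BusRdX  M[L2]=80
step 5: P1: store L2 := 63  ⟶  IMI  (L2)  txn=∅  M[L2]=80
step 6: P0: load  L2  ⟶  SSI  (L2)  txn=BusRd+Flush  M[L2]=63
step 7: P0: load  L2  ⟶  SSI  (L2)  txn=∅  M[L2]=63
step 8: P2: load  L2  ⟶  SSS  (L2)  txn=BusRd  M[L2]=63

bus = BusRd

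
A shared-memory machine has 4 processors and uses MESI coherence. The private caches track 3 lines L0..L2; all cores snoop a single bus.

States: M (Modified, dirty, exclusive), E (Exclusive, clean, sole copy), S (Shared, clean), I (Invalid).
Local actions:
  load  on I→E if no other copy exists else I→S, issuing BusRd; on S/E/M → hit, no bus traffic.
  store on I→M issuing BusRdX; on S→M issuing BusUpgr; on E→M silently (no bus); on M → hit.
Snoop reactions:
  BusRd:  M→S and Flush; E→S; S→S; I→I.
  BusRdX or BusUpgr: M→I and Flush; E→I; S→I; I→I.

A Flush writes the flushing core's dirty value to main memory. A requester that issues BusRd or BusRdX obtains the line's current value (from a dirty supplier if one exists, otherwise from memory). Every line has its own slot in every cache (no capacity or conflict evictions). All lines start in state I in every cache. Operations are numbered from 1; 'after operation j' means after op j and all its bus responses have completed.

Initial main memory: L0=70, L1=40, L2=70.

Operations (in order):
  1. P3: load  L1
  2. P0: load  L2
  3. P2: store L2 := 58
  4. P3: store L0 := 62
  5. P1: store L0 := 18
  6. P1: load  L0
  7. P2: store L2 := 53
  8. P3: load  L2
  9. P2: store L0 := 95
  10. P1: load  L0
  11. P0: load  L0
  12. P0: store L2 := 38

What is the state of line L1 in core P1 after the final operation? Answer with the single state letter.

state = I

step 1: P3: load  L1  ⟶  IIIE  (L1)  txn=BusRd  M[L1]=40
step 2: P0: load  L2  ⟶  EIII  (L2)  txn=BusRd  M[L2]=70
step 3: P2: store L2 := 58  ⟶  IIMI  (L2)  txn=BusRdX  M[L2]=70
step 4: P3: store L0 := 62  ⟶  IIIM  (L0)  txn=BusRdX  M[L0]=70
step 5: P1: store L0 := 18  ⟶  IMII  (L0)  txn=BusRdX+Flush  M[L0]=62
step 6: P1: load  L0  ⟶  IMII  (L0)  txn=∅  M[L0]=62
step 7: P2: store L2 := 53  ⟶  IIMI  (L2)  txn=∅  M[L2]=70
step 8: P3: load  L2  ⟶  IISS  (L2)  txn=BusRd+Flush  M[L2]=53
step 9: P2: store L0 := 95  ⟶  IIMI  (L0)  txn=BusRdX+Flush  M[L0]=18
step 10: P1: load  L0  ⟶  ISSI  (L0)  txn=BusRd+Flush  M[L0]=95
step 11: P0: load  L0  ⟶  SSSI  (L0)  txn=BusRd  M[L0]=95
step 12: P0: store L2 := 38  ⟶  MIII  (L2)  txn=BusRdX  M[L2]=53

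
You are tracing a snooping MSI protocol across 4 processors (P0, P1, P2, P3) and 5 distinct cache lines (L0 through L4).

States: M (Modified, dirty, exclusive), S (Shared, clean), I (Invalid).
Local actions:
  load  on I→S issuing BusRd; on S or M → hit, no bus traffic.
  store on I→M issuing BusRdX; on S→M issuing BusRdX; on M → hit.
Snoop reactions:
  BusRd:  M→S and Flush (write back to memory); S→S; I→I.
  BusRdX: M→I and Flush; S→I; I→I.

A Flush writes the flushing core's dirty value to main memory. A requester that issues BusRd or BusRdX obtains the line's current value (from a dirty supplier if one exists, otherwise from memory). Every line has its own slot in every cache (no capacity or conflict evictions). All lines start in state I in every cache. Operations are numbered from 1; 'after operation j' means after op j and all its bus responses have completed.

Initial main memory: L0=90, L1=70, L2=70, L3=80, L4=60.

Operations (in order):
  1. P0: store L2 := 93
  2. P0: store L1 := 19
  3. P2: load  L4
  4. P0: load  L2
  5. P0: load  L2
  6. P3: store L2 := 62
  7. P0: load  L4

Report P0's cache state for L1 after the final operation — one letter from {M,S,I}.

step 1: P0: store L2 := 93  ⟶  MIII  (L2)  txn=BusRdX  M[L2]=70
step 2: P0: store L1 := 19  ⟶  MIII  (L1)  txn=BusRdX  M[L1]=70
step 3: P2: load  L4  ⟶  IISI  (L4)  txn=BusRd  M[L4]=60
step 4: P0: load  L2  ⟶  MIII  (L2)  txn=∅  M[L2]=70
step 5: P0: load  L2  ⟶  MIII  (L2)  txn=∅  M[L2]=70
step 6: P3: store L2 := 62  ⟶  IIIM  (L2)  txn=BusRdX+Flush  M[L2]=93
step 7: P0: load  L4  ⟶  SISI  (L4)  txn=BusRd  M[L4]=60

state = M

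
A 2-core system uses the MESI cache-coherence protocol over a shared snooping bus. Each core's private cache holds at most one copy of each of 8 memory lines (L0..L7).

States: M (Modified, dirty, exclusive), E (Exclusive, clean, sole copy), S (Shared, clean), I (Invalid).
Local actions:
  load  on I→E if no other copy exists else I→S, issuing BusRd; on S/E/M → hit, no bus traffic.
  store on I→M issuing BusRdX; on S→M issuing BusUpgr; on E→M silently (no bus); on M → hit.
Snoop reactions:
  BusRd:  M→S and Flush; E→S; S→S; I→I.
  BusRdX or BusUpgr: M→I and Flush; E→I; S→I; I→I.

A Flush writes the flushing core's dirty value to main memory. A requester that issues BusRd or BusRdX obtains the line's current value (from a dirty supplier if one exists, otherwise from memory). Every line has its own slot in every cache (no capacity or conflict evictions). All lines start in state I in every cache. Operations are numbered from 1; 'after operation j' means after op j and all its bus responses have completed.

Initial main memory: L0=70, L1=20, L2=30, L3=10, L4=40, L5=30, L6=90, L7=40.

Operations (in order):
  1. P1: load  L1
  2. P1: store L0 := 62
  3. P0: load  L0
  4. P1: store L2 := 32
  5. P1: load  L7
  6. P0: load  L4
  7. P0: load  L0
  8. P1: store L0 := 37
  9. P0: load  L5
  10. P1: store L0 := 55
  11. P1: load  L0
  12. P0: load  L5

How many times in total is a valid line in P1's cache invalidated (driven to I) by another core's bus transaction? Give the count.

invalidations = 0

  op1 P1: load  L1 → I/E on L1; bus BusRd; mem=20
  op2 P1: store L0 := 62 → I/M on L0; bus BusRdX; mem=70
  op3 P0: load  L0 → S/S on L0; bus BusRd Flush; mem=62
  op4 P1: store L2 := 32 → I/M on L2; bus BusRdX; mem=30
  op5 P1: load  L7 → I/E on L7; bus BusRd; mem=40
  op6 P0: load  L4 → E/I on L4; bus BusRd; mem=40
  op7 P0: load  L0 → S/S on L0; bus (none); mem=62
  op8 P1: store L0 := 37 → I/M on L0; bus BusUpgr; mem=62
  op9 P0: load  L5 → E/I on L5; bus BusRd; mem=30
  op10 P1: store L0 := 55 → I/M on L0; bus (none); mem=62
  op11 P1: load  L0 → I/M on L0; bus (none); mem=62
  op12 P0: load  L5 → E/I on L5; bus (none); mem=30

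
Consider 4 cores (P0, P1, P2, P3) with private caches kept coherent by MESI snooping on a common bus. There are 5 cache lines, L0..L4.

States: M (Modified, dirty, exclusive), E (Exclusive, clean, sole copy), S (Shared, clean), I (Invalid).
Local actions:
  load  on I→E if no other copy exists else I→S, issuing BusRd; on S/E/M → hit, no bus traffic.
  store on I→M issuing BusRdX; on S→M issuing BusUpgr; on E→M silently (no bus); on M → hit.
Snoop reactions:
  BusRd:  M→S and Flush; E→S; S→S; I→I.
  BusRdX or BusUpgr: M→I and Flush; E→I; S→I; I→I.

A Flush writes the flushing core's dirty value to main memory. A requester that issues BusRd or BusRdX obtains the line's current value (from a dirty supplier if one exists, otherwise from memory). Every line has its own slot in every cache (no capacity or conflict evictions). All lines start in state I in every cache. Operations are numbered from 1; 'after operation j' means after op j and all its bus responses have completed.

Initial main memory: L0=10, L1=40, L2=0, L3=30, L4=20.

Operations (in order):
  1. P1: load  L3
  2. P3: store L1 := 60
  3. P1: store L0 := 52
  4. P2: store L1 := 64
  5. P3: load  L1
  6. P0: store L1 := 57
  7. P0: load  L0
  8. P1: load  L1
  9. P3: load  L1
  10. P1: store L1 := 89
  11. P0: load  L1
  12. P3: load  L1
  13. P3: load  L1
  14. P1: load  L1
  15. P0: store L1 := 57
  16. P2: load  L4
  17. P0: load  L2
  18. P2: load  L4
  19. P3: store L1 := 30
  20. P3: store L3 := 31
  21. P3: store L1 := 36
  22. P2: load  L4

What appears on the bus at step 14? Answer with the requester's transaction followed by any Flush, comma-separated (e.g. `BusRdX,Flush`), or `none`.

bus = none

1. P1: load  L3  bus=[BusRd]  L3: P0=I P1=E P2=I P3=I  mem[L3]=30
2. P3: store L1 := 60  bus=[BusRdX]  L1: P0=I P1=I P2=I P3=M  mem[L1]=40
3. P1: store L0 := 52  bus=[BusRdX]  L0: P0=I P1=M P2=I P3=I  mem[L0]=10
4. P2: store L1 := 64  bus=[BusRdX,Flush]  L1: P0=I P1=I P2=M P3=I  mem[L1]=60
5. P3: load  L1  bus=[BusRd,Flush]  L1: P0=I P1=I P2=S P3=S  mem[L1]=64
6. P0: store L1 := 57  bus=[BusRdX]  L1: P0=M P1=I P2=I P3=I  mem[L1]=64
7. P0: load  L0  bus=[BusRd,Flush]  L0: P0=S P1=S P2=I P3=I  mem[L0]=52
8. P1: load  L1  bus=[BusRd,Flush]  L1: P0=S P1=S P2=I P3=I  mem[L1]=57
9. P3: load  L1  bus=[BusRd]  L1: P0=S P1=S P2=I P3=S  mem[L1]=57
10. P1: store L1 := 89  bus=[BusUpgr]  L1: P0=I P1=M P2=I P3=I  mem[L1]=57
11. P0: load  L1  bus=[BusRd,Flush]  L1: P0=S P1=S P2=I P3=I  mem[L1]=89
12. P3: load  L1  bus=[BusRd]  L1: P0=S P1=S P2=I P3=S  mem[L1]=89
13. P3: load  L1  bus=[-]  L1: P0=S P1=S P2=I P3=S  mem[L1]=89
14. P1: load  L1  bus=[-]  L1: P0=S P1=S P2=I P3=S  mem[L1]=89
15. P0: store L1 := 57  bus=[BusUpgr]  L1: P0=M P1=I P2=I P3=I  mem[L1]=89
16. P2: load  L4  bus=[BusRd]  L4: P0=I P1=I P2=E P3=I  mem[L4]=20
17. P0: load  L2  bus=[BusRd]  L2: P0=E P1=I P2=I P3=I  mem[L2]=0
18. P2: load  L4  bus=[-]  L4: P0=I P1=I P2=E P3=I  mem[L4]=20
19. P3: store L1 := 30  bus=[BusRdX,Flush]  L1: P0=I P1=I P2=I P3=M  mem[L1]=57
20. P3: store L3 := 31  bus=[BusRdX]  L3: P0=I P1=I P2=I P3=M  mem[L3]=30
21. P3: store L1 := 36  bus=[-]  L1: P0=I P1=I P2=I P3=M  mem[L1]=57
22. P2: load  L4  bus=[-]  L4: P0=I P1=I P2=E P3=I  mem[L4]=20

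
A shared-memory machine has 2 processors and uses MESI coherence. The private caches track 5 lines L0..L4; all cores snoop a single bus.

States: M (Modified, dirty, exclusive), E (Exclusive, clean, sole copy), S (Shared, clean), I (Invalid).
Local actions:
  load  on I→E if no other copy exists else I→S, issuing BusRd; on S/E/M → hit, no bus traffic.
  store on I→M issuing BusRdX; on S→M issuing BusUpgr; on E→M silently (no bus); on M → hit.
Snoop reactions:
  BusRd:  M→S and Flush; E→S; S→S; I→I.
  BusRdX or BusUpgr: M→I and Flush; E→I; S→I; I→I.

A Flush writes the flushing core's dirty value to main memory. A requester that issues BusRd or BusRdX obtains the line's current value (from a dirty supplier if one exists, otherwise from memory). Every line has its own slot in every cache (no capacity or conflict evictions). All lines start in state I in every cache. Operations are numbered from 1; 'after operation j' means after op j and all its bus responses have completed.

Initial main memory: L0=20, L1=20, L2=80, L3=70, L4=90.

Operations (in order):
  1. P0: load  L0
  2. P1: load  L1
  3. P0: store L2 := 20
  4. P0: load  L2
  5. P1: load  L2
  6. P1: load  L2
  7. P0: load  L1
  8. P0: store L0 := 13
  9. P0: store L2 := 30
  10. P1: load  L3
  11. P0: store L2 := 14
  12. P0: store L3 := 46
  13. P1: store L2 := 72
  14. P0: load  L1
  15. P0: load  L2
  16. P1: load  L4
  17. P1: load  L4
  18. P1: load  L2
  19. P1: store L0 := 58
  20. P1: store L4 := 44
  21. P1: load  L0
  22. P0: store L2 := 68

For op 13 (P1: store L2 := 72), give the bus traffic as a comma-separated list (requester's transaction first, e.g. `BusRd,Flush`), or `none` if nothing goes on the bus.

[1] P0: load  L0 | P0:E(20), P1:I | bus: BusRd
[2] P1: load  L1 | P0:I, P1:E(20) | bus: BusRd
[3] P0: store L2 := 20 | P0:M(20), P1:I | bus: BusRdX
[4] P0: load  L2 | P0:M(20), P1:I | bus: none
[5] P1: load  L2 | P0:S(20), P1:S(20) | bus: BusRd,Flush
[6] P1: load  L2 | P0:S(20), P1:S(20) | bus: none
[7] P0: load  L1 | P0:S(20), P1:S(20) | bus: BusRd
[8] P0: store L0 := 13 | P0:M(13), P1:I | bus: none
[9] P0: store L2 := 30 | P0:M(30), P1:I | bus: BusUpgr
[10] P1: load  L3 | P0:I, P1:E(70) | bus: BusRd
[11] P0: store L2 := 14 | P0:M(14), P1:I | bus: none
[12] P0: store L3 := 46 | P0:M(46), P1:I | bus: BusRdX
[13] P1: store L2 := 72 | P0:I, P1:M(72) | bus: BusRdX,Flush
[14] P0: load  L1 | P0:S(20), P1:S(20) | bus: none
[15] P0: load  L2 | P0:S(72), P1:S(72) | bus: BusRd,Flush
[16] P1: load  L4 | P0:I, P1:E(90) | bus: BusRd
[17] P1: load  L4 | P0:I, P1:E(90) | bus: none
[18] P1: load  L2 | P0:S(72), P1:S(72) | bus: none
[19] P1: store L0 := 58 | P0:I, P1:M(58) | bus: BusRdX,Flush
[20] P1: store L4 := 44 | P0:I, P1:M(44) | bus: none
[21] P1: load  L0 | P0:I, P1:M(58) | bus: none
[22] P0: store L2 := 68 | P0:M(68), P1:I | bus: BusUpgr

bus = BusRdX,Flush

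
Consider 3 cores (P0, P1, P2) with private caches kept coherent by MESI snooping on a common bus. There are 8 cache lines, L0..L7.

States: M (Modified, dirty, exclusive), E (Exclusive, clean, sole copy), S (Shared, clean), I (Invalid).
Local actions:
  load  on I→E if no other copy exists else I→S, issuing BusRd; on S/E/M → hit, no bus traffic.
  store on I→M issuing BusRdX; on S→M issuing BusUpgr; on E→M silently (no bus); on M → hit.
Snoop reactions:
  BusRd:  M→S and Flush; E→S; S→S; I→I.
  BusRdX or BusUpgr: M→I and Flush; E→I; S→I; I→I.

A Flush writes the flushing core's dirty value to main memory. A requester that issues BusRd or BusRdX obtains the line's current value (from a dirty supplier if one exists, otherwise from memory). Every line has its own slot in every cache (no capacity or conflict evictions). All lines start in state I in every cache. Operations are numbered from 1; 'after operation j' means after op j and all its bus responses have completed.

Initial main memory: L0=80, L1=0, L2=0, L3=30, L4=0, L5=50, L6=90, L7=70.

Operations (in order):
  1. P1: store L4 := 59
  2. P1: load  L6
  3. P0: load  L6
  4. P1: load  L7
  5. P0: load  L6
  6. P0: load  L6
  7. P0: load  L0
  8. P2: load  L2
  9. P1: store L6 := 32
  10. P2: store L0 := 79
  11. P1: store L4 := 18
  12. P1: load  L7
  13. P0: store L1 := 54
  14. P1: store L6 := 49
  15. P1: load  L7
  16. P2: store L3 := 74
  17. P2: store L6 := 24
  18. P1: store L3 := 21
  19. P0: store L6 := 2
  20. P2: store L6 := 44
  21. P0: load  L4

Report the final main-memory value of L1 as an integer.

memory[L1] = 0

[1] P1: store L4 := 59 | P0:I, P1:M(59), P2:I | bus: BusRdX
[2] P1: load  L6 | P0:I, P1:E(90), P2:I | bus: BusRd
[3] P0: load  L6 | P0:S(90), P1:S(90), P2:I | bus: BusRd
[4] P1: load  L7 | P0:I, P1:E(70), P2:I | bus: BusRd
[5] P0: load  L6 | P0:S(90), P1:S(90), P2:I | bus: none
[6] P0: load  L6 | P0:S(90), P1:S(90), P2:I | bus: none
[7] P0: load  L0 | P0:E(80), P1:I, P2:I | bus: BusRd
[8] P2: load  L2 | P0:I, P1:I, P2:E(0) | bus: BusRd
[9] P1: store L6 := 32 | P0:I, P1:M(32), P2:I | bus: BusUpgr
[10] P2: store L0 := 79 | P0:I, P1:I, P2:M(79) | bus: BusRdX
[11] P1: store L4 := 18 | P0:I, P1:M(18), P2:I | bus: none
[12] P1: load  L7 | P0:I, P1:E(70), P2:I | bus: none
[13] P0: store L1 := 54 | P0:M(54), P1:I, P2:I | bus: BusRdX
[14] P1: store L6 := 49 | P0:I, P1:M(49), P2:I | bus: none
[15] P1: load  L7 | P0:I, P1:E(70), P2:I | bus: none
[16] P2: store L3 := 74 | P0:I, P1:I, P2:M(74) | bus: BusRdX
[17] P2: store L6 := 24 | P0:I, P1:I, P2:M(24) | bus: BusRdX,Flush
[18] P1: store L3 := 21 | P0:I, P1:M(21), P2:I | bus: BusRdX,Flush
[19] P0: store L6 := 2 | P0:M(2), P1:I, P2:I | bus: BusRdX,Flush
[20] P2: store L6 := 44 | P0:I, P1:I, P2:M(44) | bus: BusRdX,Flush
[21] P0: load  L4 | P0:S(18), P1:S(18), P2:I | bus: BusRd,Flush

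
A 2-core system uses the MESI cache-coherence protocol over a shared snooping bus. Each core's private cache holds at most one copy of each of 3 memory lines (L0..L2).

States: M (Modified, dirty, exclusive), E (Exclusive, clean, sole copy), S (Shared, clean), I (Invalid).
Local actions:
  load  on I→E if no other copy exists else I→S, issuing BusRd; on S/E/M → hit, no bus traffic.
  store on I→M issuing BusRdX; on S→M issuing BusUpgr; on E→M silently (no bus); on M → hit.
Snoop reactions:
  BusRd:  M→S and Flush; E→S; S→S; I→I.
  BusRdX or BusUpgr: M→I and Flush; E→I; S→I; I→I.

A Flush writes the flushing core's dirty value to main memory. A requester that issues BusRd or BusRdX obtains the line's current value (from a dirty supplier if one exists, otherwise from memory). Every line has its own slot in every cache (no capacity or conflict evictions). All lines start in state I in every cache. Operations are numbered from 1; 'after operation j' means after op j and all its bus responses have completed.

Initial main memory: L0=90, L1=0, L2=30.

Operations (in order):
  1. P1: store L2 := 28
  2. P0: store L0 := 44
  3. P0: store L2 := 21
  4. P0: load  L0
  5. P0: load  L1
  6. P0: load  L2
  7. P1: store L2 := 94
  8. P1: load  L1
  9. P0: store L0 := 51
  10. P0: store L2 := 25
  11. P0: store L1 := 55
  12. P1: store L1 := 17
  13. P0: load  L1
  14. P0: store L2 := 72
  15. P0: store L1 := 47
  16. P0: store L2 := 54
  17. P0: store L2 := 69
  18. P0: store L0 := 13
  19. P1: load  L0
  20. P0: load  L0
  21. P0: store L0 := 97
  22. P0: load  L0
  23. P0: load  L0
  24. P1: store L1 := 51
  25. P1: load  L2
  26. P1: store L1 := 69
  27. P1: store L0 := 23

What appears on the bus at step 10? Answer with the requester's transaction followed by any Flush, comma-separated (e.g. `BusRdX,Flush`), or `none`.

[1] P1: store L2 := 28 | P0:I, P1:M(28) | bus: BusRdX
[2] P0: store L0 := 44 | P0:M(44), P1:I | bus: BusRdX
[3] P0: store L2 := 21 | P0:M(21), P1:I | bus: BusRdX,Flush
[4] P0: load  L0 | P0:M(44), P1:I | bus: none
[5] P0: load  L1 | P0:E(0), P1:I | bus: BusRd
[6] P0: load  L2 | P0:M(21), P1:I | bus: none
[7] P1: store L2 := 94 | P0:I, P1:M(94) | bus: BusRdX,Flush
[8] P1: load  L1 | P0:S(0), P1:S(0) | bus: BusRd
[9] P0: store L0 := 51 | P0:M(51), P1:I | bus: none
[10] P0: store L2 := 25 | P0:M(25), P1:I | bus: BusRdX,Flush
[11] P0: store L1 := 55 | P0:M(55), P1:I | bus: BusUpgr
[12] P1: store L1 := 17 | P0:I, P1:M(17) | bus: BusRdX,Flush
[13] P0: load  L1 | P0:S(17), P1:S(17) | bus: BusRd,Flush
[14] P0: store L2 := 72 | P0:M(72), P1:I | bus: none
[15] P0: store L1 := 47 | P0:M(47), P1:I | bus: BusUpgr
[16] P0: store L2 := 54 | P0:M(54), P1:I | bus: none
[17] P0: store L2 := 69 | P0:M(69), P1:I | bus: none
[18] P0: store L0 := 13 | P0:M(13), P1:I | bus: none
[19] P1: load  L0 | P0:S(13), P1:S(13) | bus: BusRd,Flush
[20] P0: load  L0 | P0:S(13), P1:S(13) | bus: none
[21] P0: store L0 := 97 | P0:M(97), P1:I | bus: BusUpgr
[22] P0: load  L0 | P0:M(97), P1:I | bus: none
[23] P0: load  L0 | P0:M(97), P1:I | bus: none
[24] P1: store L1 := 51 | P0:I, P1:M(51) | bus: BusRdX,Flush
[25] P1: load  L2 | P0:S(69), P1:S(69) | bus: BusRd,Flush
[26] P1: store L1 := 69 | P0:I, P1:M(69) | bus: none
[27] P1: store L0 := 23 | P0:I, P1:M(23) | bus: BusRdX,Flush

bus = BusRdX,Flush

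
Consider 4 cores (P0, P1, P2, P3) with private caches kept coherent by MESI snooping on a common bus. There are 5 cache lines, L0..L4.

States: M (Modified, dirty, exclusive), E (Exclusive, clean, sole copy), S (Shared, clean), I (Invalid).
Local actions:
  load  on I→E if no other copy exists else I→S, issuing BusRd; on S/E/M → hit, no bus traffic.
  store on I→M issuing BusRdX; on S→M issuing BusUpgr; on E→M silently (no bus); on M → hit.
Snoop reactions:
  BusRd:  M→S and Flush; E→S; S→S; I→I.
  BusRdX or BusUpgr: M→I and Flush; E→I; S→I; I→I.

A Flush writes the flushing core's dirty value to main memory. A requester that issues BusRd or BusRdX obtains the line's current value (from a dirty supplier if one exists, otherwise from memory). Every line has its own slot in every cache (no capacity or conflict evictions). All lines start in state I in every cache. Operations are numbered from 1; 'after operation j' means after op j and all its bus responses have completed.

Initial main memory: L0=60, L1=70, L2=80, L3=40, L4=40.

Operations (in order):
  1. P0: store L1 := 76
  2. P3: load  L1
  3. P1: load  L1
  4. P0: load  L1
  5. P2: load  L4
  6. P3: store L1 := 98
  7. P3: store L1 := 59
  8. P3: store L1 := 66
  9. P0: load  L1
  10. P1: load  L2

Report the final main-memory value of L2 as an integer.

memory[L2] = 80

1. P0: store L1 := 76  bus=[BusRdX]  L1: P0=M P1=I P2=I P3=I  mem[L1]=70
2. P3: load  L1  bus=[BusRd,Flush]  L1: P0=S P1=I P2=I P3=S  mem[L1]=76
3. P1: load  L1  bus=[BusRd]  L1: P0=S P1=S P2=I P3=S  mem[L1]=76
4. P0: load  L1  bus=[-]  L1: P0=S P1=S P2=I P3=S  mem[L1]=76
5. P2: load  L4  bus=[BusRd]  L4: P0=I P1=I P2=E P3=I  mem[L4]=40
6. P3: store L1 := 98  bus=[BusUpgr]  L1: P0=I P1=I P2=I P3=M  mem[L1]=76
7. P3: store L1 := 59  bus=[-]  L1: P0=I P1=I P2=I P3=M  mem[L1]=76
8. P3: store L1 := 66  bus=[-]  L1: P0=I P1=I P2=I P3=M  mem[L1]=76
9. P0: load  L1  bus=[BusRd,Flush]  L1: P0=S P1=I P2=I P3=S  mem[L1]=66
10. P1: load  L2  bus=[BusRd]  L2: P0=I P1=E P2=I P3=I  mem[L2]=80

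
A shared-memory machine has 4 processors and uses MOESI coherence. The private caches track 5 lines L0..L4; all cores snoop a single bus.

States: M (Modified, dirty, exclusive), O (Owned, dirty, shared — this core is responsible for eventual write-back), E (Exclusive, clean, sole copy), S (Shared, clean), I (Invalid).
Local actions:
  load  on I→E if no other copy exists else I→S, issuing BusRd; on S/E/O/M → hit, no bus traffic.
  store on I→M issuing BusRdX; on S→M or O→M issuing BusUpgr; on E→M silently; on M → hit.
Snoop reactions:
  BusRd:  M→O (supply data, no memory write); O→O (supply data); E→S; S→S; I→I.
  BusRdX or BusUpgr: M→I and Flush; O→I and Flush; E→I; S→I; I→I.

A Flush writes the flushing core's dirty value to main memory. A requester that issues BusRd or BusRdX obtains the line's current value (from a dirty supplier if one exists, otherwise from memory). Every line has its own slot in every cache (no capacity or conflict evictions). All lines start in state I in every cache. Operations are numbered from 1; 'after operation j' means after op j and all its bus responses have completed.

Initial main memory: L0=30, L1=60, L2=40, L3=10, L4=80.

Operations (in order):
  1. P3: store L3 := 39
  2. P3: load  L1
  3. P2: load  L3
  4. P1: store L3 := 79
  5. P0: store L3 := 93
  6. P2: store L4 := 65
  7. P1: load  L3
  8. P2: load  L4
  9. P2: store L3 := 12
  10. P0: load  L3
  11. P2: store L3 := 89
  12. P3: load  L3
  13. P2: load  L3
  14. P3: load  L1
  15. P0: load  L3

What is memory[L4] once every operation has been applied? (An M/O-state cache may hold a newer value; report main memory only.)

1. P3: store L3 := 39  bus=[BusRdX]  L3: P0=I P1=I P2=I P3=M  mem[L3]=10
2. P3: load  L1  bus=[BusRd]  L1: P0=I P1=I P2=I P3=E  mem[L1]=60
3. P2: load  L3  bus=[BusRd]  L3: P0=I P1=I P2=S P3=O  mem[L3]=10
4. P1: store L3 := 79  bus=[BusRdX,Flush]  L3: P0=I P1=M P2=I P3=I  mem[L3]=39
5. P0: store L3 := 93  bus=[BusRdX,Flush]  L3: P0=M P1=I P2=I P3=I  mem[L3]=79
6. P2: store L4 := 65  bus=[BusRdX]  L4: P0=I P1=I P2=M P3=I  mem[L4]=80
7. P1: load  L3  bus=[BusRd]  L3: P0=O P1=S P2=I P3=I  mem[L3]=79
8. P2: load  L4  bus=[-]  L4: P0=I P1=I P2=M P3=I  mem[L4]=80
9. P2: store L3 := 12  bus=[BusRdX,Flush]  L3: P0=I P1=I P2=M P3=I  mem[L3]=93
10. P0: load  L3  bus=[BusRd]  L3: P0=S P1=I P2=O P3=I  mem[L3]=93
11. P2: store L3 := 89  bus=[BusUpgr]  L3: P0=I P1=I P2=M P3=I  mem[L3]=93
12. P3: load  L3  bus=[BusRd]  L3: P0=I P1=I P2=O P3=S  mem[L3]=93
13. P2: load  L3  bus=[-]  L3: P0=I P1=I P2=O P3=S  mem[L3]=93
14. P3: load  L1  bus=[-]  L1: P0=I P1=I P2=I P3=E  mem[L1]=60
15. P0: load  L3  bus=[BusRd]  L3: P0=S P1=I P2=O P3=S  mem[L3]=93

memory[L4] = 80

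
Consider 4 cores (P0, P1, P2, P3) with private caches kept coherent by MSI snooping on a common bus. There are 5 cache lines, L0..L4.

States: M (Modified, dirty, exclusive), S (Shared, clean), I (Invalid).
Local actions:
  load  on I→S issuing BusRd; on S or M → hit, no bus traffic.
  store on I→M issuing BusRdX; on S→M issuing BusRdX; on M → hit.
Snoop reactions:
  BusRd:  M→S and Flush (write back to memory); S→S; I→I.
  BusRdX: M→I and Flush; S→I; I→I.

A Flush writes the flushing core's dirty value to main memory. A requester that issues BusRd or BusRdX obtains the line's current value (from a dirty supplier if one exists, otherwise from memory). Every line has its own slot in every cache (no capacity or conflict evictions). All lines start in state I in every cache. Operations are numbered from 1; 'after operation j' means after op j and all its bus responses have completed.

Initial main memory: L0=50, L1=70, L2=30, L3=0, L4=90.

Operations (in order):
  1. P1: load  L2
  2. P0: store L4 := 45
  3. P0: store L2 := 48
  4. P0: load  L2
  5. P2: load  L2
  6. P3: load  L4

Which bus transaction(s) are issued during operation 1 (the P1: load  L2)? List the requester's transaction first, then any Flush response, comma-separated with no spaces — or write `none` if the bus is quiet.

step 1: P1: load  L2  ⟶  ISII  (L2)  txn=BusRd  M[L2]=30
step 2: P0: store L4 := 45  ⟶  MIII  (L4)  txn=BusRdX  M[L4]=90
step 3: P0: store L2 := 48  ⟶  MIII  (L2)  txn=BusRdX  M[L2]=30
step 4: P0: load  L2  ⟶  MIII  (L2)  txn=∅  M[L2]=30
step 5: P2: load  L2  ⟶  SISI  (L2)  txn=BusRd+Flush  M[L2]=48
step 6: P3: load  L4  ⟶  SIIS  (L4)  txn=BusRd+Flush  M[L4]=45

bus = BusRd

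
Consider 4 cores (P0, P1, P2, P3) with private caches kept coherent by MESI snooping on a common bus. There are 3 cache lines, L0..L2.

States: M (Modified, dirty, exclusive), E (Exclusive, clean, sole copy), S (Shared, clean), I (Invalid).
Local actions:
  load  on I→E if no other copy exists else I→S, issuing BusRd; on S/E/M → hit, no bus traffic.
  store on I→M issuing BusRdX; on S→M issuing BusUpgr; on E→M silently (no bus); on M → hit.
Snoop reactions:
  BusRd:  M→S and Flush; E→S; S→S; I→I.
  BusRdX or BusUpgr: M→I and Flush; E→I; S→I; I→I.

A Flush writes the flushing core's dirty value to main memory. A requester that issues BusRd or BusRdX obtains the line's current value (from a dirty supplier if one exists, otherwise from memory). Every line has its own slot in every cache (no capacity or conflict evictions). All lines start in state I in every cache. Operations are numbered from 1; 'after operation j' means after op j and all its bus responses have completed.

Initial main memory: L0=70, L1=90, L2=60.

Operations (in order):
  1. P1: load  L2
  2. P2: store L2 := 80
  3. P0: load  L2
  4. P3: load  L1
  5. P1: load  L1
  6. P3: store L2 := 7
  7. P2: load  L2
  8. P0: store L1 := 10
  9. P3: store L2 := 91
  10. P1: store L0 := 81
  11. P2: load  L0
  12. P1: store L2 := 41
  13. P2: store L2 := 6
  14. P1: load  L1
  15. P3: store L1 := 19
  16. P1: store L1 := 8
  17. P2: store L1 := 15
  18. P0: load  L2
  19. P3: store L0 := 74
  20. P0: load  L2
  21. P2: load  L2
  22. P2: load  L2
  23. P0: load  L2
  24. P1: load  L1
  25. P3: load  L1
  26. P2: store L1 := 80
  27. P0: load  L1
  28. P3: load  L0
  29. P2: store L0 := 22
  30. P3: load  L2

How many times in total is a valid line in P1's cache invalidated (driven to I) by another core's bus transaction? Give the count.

  op1 P1: load  L2 → I/E/I/I on L2; bus BusRd; mem=60
  op2 P2: store L2 := 80 → I/I/M/I on L2; bus BusRdX; mem=60
  op3 P0: load  L2 → S/I/S/I on L2; bus BusRd Flush; mem=80
  op4 P3: load  L1 → I/I/I/E on L1; bus BusRd; mem=90
  op5 P1: load  L1 → I/S/I/S on L1; bus BusRd; mem=90
  op6 P3: store L2 := 7 → I/I/I/M on L2; bus BusRdX; mem=80
  op7 P2: load  L2 → I/I/S/S on L2; bus BusRd Flush; mem=7
  op8 P0: store L1 := 10 → M/I/I/I on L1; bus BusRdX; mem=90
  op9 P3: store L2 := 91 → I/I/I/M on L2; bus BusUpgr; mem=7
  op10 P1: store L0 := 81 → I/M/I/I on L0; bus BusRdX; mem=70
  op11 P2: load  L0 → I/S/S/I on L0; bus BusRd Flush; mem=81
  op12 P1: store L2 := 41 → I/M/I/I on L2; bus BusRdX Flush; mem=91
  op13 P2: store L2 := 6 → I/I/M/I on L2; bus BusRdX Flush; mem=41
  op14 P1: load  L1 → S/S/I/I on L1; bus BusRd Flush; mem=10
  op15 P3: store L1 := 19 → I/I/I/M on L1; bus BusRdX; mem=10
  op16 P1: store L1 := 8 → I/M/I/I on L1; bus BusRdX Flush; mem=19
  op17 P2: store L1 := 15 → I/I/M/I on L1; bus BusRdX Flush; mem=8
  op18 P0: load  L2 → S/I/S/I on L2; bus BusRd Flush; mem=6
  op19 P3: store L0 := 74 → I/I/I/M on L0; bus BusRdX; mem=81
  op20 P0: load  L2 → S/I/S/I on L2; bus (none); mem=6
  op21 P2: load  L2 → S/I/S/I on L2; bus (none); mem=6
  op22 P2: load  L2 → S/I/S/I on L2; bus (none); mem=6
  op23 P0: load  L2 → S/I/S/I on L2; bus (none); mem=6
  op24 P1: load  L1 → I/S/S/I on L1; bus BusRd Flush; mem=15
  op25 P3: load  L1 → I/S/S/S on L1; bus BusRd; mem=15
  op26 P2: store L1 := 80 → I/I/M/I on L1; bus BusUpgr; mem=15
  op27 P0: load  L1 → S/I/S/I on L1; bus BusRd Flush; mem=80
  op28 P3: load  L0 → I/I/I/M on L0; bus (none); mem=81
  op29 P2: store L0 := 22 → I/I/M/I on L0; bus BusRdX Flush; mem=74
  op30 P3: load  L2 → S/I/S/S on L2; bus BusRd; mem=6

invalidations = 7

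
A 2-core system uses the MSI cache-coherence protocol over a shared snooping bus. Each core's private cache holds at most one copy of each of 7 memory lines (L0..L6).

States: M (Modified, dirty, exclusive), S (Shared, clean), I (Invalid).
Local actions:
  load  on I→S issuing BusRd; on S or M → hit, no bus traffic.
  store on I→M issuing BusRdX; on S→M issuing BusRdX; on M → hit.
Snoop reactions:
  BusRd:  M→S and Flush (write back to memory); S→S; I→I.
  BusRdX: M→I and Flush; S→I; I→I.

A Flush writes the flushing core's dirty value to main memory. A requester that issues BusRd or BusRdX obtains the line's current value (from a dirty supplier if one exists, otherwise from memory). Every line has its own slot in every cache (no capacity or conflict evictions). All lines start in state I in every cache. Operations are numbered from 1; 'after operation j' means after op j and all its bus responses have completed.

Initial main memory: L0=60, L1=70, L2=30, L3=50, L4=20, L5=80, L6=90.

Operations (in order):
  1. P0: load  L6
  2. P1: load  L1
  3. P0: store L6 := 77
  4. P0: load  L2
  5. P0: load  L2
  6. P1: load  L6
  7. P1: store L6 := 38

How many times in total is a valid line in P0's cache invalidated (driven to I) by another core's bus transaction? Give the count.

invalidations = 1

[1] P0: load  L6 | P0:S(90), P1:I | bus: BusRd
[2] P1: load  L1 | P0:I, P1:S(70) | bus: BusRd
[3] P0: store L6 := 77 | P0:M(77), P1:I | bus: BusRdX
[4] P0: load  L2 | P0:S(30), P1:I | bus: BusRd
[5] P0: load  L2 | P0:S(30), P1:I | bus: none
[6] P1: load  L6 | P0:S(77), P1:S(77) | bus: BusRd,Flush
[7] P1: store L6 := 38 | P0:I, P1:M(38) | bus: BusRdX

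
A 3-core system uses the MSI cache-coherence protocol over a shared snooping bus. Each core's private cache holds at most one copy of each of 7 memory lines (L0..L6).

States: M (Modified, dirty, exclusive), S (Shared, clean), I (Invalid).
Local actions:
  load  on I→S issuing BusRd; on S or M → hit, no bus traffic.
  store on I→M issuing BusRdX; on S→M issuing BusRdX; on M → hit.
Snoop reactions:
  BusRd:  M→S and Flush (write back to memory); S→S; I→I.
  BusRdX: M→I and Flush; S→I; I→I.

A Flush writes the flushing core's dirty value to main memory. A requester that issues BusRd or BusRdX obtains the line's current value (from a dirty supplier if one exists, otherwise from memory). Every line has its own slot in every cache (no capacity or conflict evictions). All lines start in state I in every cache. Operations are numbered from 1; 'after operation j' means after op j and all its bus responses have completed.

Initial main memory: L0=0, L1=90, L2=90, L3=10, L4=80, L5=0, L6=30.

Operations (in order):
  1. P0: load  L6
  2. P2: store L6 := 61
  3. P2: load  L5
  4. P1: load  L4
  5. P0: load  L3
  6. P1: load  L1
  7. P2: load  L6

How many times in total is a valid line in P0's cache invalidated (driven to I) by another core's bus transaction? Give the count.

invalidations = 1

step 1: P0: load  L6  ⟶  SII  (L6)  txn=BusRd  M[L6]=30
step 2: P2: store L6 := 61  ⟶  IIM  (L6)  txn=BusRdX  M[L6]=30
step 3: P2: load  L5  ⟶  IIS  (L5)  txn=BusRd  M[L5]=0
step 4: P1: load  L4  ⟶  ISI  (L4)  txn=BusRd  M[L4]=80
step 5: P0: load  L3  ⟶  SII  (L3)  txn=BusRd  M[L3]=10
step 6: P1: load  L1  ⟶  ISI  (L1)  txn=BusRd  M[L1]=90
step 7: P2: load  L6  ⟶  IIM  (L6)  txn=∅  M[L6]=30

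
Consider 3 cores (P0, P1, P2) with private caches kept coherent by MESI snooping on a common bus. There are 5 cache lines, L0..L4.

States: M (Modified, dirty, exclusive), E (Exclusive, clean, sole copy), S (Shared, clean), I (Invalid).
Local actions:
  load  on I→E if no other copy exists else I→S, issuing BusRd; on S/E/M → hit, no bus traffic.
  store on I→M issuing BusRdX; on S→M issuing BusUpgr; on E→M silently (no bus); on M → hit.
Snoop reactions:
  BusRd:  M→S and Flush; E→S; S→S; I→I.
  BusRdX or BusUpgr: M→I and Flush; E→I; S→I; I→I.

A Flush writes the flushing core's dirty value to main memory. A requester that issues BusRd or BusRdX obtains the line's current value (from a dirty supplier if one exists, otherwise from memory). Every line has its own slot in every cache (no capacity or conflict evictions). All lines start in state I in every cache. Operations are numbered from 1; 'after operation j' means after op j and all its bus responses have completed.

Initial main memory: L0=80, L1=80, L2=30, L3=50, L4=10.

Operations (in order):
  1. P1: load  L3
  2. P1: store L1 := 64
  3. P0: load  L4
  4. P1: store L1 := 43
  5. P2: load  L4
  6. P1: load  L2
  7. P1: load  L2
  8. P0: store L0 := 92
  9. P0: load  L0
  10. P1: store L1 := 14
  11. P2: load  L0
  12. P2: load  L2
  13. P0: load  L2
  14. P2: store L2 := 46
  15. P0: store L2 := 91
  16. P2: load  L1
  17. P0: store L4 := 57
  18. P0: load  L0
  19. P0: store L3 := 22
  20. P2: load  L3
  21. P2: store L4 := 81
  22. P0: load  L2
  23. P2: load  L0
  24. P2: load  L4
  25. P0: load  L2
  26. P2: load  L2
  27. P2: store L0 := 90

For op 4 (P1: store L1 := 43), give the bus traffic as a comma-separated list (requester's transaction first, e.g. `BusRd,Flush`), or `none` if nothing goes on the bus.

bus = none

step 1: P1: load  L3  ⟶  IEI  (L3)  txn=BusRd  M[L3]=50
step 2: P1: store L1 := 64  ⟶  IMI  (L1)  txn=BusRdX  M[L1]=80
step 3: P0: load  L4  ⟶  EII  (L4)  txn=BusRd  M[L4]=10
step 4: P1: store L1 := 43  ⟶  IMI  (L1)  txn=∅  M[L1]=80
step 5: P2: load  L4  ⟶  SIS  (L4)  txn=BusRd  M[L4]=10
step 6: P1: load  L2  ⟶  IEI  (L2)  txn=BusRd  M[L2]=30
step 7: P1: load  L2  ⟶  IEI  (L2)  txn=∅  M[L2]=30
step 8: P0: store L0 := 92  ⟶  MII  (L0)  txn=BusRdX  M[L0]=80
step 9: P0: load  L0  ⟶  MII  (L0)  txn=∅  M[L0]=80
step 10: P1: store L1 := 14  ⟶  IMI  (L1)  txn=∅  M[L1]=80
step 11: P2: load  L0  ⟶  SIS  (L0)  txn=BusRd+Flush  M[L0]=92
step 12: P2: load  L2  ⟶  ISS  (L2)  txn=BusRd  M[L2]=30
step 13: P0: load  L2  ⟶  SSS  (L2)  txn=BusRd  M[L2]=30
step 14: P2: store L2 := 46  ⟶  IIM  (L2)  txn=BusUpgr  M[L2]=30
step 15: P0: store L2 := 91  ⟶  MII  (L2)  txn=BusRdX+Flush  M[L2]=46
step 16: P2: load  L1  ⟶  ISS  (L1)  txn=BusRd+Flush  M[L1]=14
step 17: P0: store L4 := 57  ⟶  MII  (L4)  txn=BusUpgr  M[L4]=10
step 18: P0: load  L0  ⟶  SIS  (L0)  txn=∅  M[L0]=92
step 19: P0: store L3 := 22  ⟶  MII  (L3)  txn=BusRdX  M[L3]=50
step 20: P2: load  L3  ⟶  SIS  (L3)  txn=BusRd+Flush  M[L3]=22
step 21: P2: store L4 := 81  ⟶  IIM  (L4)  txn=BusRdX+Flush  M[L4]=57
step 22: P0: load  L2  ⟶  MII  (L2)  txn=∅  M[L2]=46
step 23: P2: load  L0  ⟶  SIS  (L0)  txn=∅  M[L0]=92
step 24: P2: load  L4  ⟶  IIM  (L4)  txn=∅  M[L4]=57
step 25: P0: load  L2  ⟶  MII  (L2)  txn=∅  M[L2]=46
step 26: P2: load  L2  ⟶  SIS  (L2)  txn=BusRd+Flush  M[L2]=91
step 27: P2: store L0 := 90  ⟶  IIM  (L0)  txn=BusUpgr  M[L0]=92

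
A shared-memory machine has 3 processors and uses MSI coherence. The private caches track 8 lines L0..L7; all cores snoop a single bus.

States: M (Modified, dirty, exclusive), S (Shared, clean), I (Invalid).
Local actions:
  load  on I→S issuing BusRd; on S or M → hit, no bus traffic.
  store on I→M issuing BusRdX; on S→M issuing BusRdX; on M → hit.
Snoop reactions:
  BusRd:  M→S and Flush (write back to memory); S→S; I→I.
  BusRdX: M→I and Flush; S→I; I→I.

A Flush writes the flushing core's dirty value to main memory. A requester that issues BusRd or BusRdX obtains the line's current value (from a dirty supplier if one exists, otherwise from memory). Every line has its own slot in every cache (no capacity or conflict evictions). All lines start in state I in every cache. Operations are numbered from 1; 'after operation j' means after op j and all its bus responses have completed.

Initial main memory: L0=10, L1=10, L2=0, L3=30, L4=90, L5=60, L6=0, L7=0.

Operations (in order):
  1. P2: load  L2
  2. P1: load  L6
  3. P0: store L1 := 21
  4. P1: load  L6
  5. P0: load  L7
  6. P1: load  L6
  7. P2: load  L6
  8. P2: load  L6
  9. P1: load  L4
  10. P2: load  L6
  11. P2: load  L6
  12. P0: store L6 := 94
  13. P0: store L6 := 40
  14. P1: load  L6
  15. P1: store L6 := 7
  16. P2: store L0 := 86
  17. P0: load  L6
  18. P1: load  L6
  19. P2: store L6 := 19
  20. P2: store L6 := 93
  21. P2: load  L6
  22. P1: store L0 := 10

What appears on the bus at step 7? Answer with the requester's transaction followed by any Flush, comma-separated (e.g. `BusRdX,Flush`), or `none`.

[1] P2: load  L2 | P0:I, P1:I, P2:S(0) | bus: BusRd
[2] P1: load  L6 | P0:I, P1:S(0), P2:I | bus: BusRd
[3] P0: store L1 := 21 | P0:M(21), P1:I, P2:I | bus: BusRdX
[4] P1: load  L6 | P0:I, P1:S(0), P2:I | bus: none
[5] P0: load  L7 | P0:S(0), P1:I, P2:I | bus: BusRd
[6] P1: load  L6 | P0:I, P1:S(0), P2:I | bus: none
[7] P2: load  L6 | P0:I, P1:S(0), P2:S(0) | bus: BusRd
[8] P2: load  L6 | P0:I, P1:S(0), P2:S(0) | bus: none
[9] P1: load  L4 | P0:I, P1:S(90), P2:I | bus: BusRd
[10] P2: load  L6 | P0:I, P1:S(0), P2:S(0) | bus: none
[11] P2: load  L6 | P0:I, P1:S(0), P2:S(0) | bus: none
[12] P0: store L6 := 94 | P0:M(94), P1:I, P2:I | bus: BusRdX
[13] P0: store L6 := 40 | P0:M(40), P1:I, P2:I | bus: none
[14] P1: load  L6 | P0:S(40), P1:S(40), P2:I | bus: BusRd,Flush
[15] P1: store L6 := 7 | P0:I, P1:M(7), P2:I | bus: BusRdX
[16] P2: store L0 := 86 | P0:I, P1:I, P2:M(86) | bus: BusRdX
[17] P0: load  L6 | P0:S(7), P1:S(7), P2:I | bus: BusRd,Flush
[18] P1: load  L6 | P0:S(7), P1:S(7), P2:I | bus: none
[19] P2: store L6 := 19 | P0:I, P1:I, P2:M(19) | bus: BusRdX
[20] P2: store L6 := 93 | P0:I, P1:I, P2:M(93) | bus: none
[21] P2: load  L6 | P0:I, P1:I, P2:M(93) | bus: none
[22] P1: store L0 := 10 | P0:I, P1:M(10), P2:I | bus: BusRdX,Flush

bus = BusRd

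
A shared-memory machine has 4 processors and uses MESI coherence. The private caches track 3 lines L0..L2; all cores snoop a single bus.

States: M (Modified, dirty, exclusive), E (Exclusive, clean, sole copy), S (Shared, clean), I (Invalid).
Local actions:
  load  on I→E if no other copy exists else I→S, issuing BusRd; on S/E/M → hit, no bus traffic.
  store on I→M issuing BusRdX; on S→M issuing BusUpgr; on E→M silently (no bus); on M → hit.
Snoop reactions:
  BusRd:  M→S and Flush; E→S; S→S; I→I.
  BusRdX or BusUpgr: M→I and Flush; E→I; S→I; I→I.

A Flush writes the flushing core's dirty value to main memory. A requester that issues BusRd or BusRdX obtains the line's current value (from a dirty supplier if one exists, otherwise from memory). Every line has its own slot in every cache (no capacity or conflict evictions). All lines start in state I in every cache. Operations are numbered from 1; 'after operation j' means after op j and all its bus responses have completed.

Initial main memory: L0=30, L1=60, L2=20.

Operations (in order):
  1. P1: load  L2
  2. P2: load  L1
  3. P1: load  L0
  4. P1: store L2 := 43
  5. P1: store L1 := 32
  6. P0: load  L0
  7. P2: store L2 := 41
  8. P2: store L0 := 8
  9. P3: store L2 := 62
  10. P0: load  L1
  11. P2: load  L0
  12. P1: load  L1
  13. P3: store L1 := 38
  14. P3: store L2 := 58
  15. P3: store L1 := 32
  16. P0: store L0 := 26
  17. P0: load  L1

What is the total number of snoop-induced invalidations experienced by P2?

invalidations = 3

1. P1: load  L2  bus=[BusRd]  L2: P0=I P1=E P2=I P3=I  mem[L2]=20
2. P2: load  L1  bus=[BusRd]  L1: P0=I P1=I P2=E P3=I  mem[L1]=60
3. P1: load  L0  bus=[BusRd]  L0: P0=I P1=E P2=I P3=I  mem[L0]=30
4. P1: store L2 := 43  bus=[-]  L2: P0=I P1=M P2=I P3=I  mem[L2]=20
5. P1: store L1 := 32  bus=[BusRdX]  L1: P0=I P1=M P2=I P3=I  mem[L1]=60
6. P0: load  L0  bus=[BusRd]  L0: P0=S P1=S P2=I P3=I  mem[L0]=30
7. P2: store L2 := 41  bus=[BusRdX,Flush]  L2: P0=I P1=I P2=M P3=I  mem[L2]=43
8. P2: store L0 := 8  bus=[BusRdX]  L0: P0=I P1=I P2=M P3=I  mem[L0]=30
9. P3: store L2 := 62  bus=[BusRdX,Flush]  L2: P0=I P1=I P2=I P3=M  mem[L2]=41
10. P0: load  L1  bus=[BusRd,Flush]  L1: P0=S P1=S P2=I P3=I  mem[L1]=32
11. P2: load  L0  bus=[-]  L0: P0=I P1=I P2=M P3=I  mem[L0]=30
12. P1: load  L1  bus=[-]  L1: P0=S P1=S P2=I P3=I  mem[L1]=32
13. P3: store L1 := 38  bus=[BusRdX]  L1: P0=I P1=I P2=I P3=M  mem[L1]=32
14. P3: store L2 := 58  bus=[-]  L2: P0=I P1=I P2=I P3=M  mem[L2]=41
15. P3: store L1 := 32  bus=[-]  L1: P0=I P1=I P2=I P3=M  mem[L1]=32
16. P0: store L0 := 26  bus=[BusRdX,Flush]  L0: P0=M P1=I P2=I P3=I  mem[L0]=8
17. P0: load  L1  bus=[BusRd,Flush]  L1: P0=S P1=I P2=I P3=S  mem[L1]=32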